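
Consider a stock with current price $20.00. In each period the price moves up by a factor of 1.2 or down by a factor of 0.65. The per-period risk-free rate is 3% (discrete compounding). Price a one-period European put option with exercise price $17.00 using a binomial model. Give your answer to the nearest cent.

Risk-neutral probability p = (1 + 0.03 − 0.65)/(1.2 − 0.65) = 0.3800/0.5500 = 0.6909
Terminal stock prices: S_u = 24, S_d = 13
Terminal payoffs (K − S): max(-7, 0) = 0, max(4, 0) = 4
Node 0 (S = 20): V_0 = 1/1.03·[0.6909·0.0000 + 0.3091·4.0000] = 1.2004

$1.20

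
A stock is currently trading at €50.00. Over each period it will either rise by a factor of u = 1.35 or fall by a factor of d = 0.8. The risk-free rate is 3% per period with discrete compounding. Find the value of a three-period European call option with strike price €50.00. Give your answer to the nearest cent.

€11.28

Risk-neutral probability p = (1 + 0.03 − 0.8)/(1.35 − 0.8) = 0.2300/0.5500 = 0.4182
Terminal stock prices: S_uuu = 123, S_uud = 72.9, S_udd = 43.2, S_ddd = 25.6
Terminal payoffs (S − K): max(73.02, 0) = 73.02, max(22.9, 0) = 22.9, max(-6.8, 0) = 0, max(-24.4, 0) = 0
Node uu (S = 91.13): V_uu = 1/1.03·[0.4182·73.0188 + 0.5818·22.9000] = 42.5813
Node ud (S = 54): V_ud = 1/1.03·[0.4182·22.9000 + 0.5818·0.0000] = 9.2974
Node dd (S = 32): V_dd = 1/1.03·[0.4182·0.0000 + 0.5818·0.0000] = 0.0000
Node u (S = 67.5): V_u = 1/1.03·[0.4182·42.5813 + 0.5818·9.2974] = 22.5400
Node d (S = 40): V_d = 1/1.03·[0.4182·9.2974 + 0.5818·0.0000] = 3.7748
Node 0 (S = 50): V_0 = 1/1.03·[0.4182·22.5400 + 0.5818·3.7748] = 11.2835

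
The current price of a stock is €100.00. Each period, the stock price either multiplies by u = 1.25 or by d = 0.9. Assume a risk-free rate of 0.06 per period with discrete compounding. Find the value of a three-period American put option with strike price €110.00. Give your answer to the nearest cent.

€11.23

Risk-neutral probability p = (1 + 0.06 − 0.9)/(1.25 − 0.9) = 0.1600/0.3500 = 0.4571
Terminal stock prices: S_uuu = 195.3, S_uud = 140.6, S_udd = 101.2, S_ddd = 72.9
Terminal payoffs (K − S): max(-85.31, 0) = 0, max(-30.62, 0) = 0, max(8.75, 0) = 8.75, max(37.1, 0) = 37.1
Node uu (S = 156.2): continuation = 1/1.06·[0.4571·0.0000 + 0.5429·0.0000] = 0.0000; exercise value = 0.0000 ≤ continuation, so V_uu = 0.0000
Node ud (S = 112.5): continuation = 1/1.06·[0.4571·0.0000 + 0.5429·8.7500] = 4.4811; exercise value = 0.0000 ≤ continuation, so V_ud = 4.4811
Node dd (S = 81): continuation = 1/1.06·[0.4571·8.7500 + 0.5429·37.1000] = 22.7736; exercise value = 29.0000 > continuation, so V_dd = 29.0000 (exercise)
Node u (S = 125): continuation = 1/1.06·[0.4571·0.0000 + 0.5429·4.4811] = 2.2949; exercise value = 0.0000 ≤ continuation, so V_u = 2.2949
Node d (S = 90): continuation = 1/1.06·[0.4571·4.4811 + 0.5429·29.0000] = 16.7843; exercise value = 20.0000 > continuation, so V_d = 20.0000 (exercise)
Node 0 (S = 100): continuation = 1/1.06·[0.4571·2.2949 + 0.5429·20.0000] = 11.2323; exercise value = 10.0000 ≤ continuation, so V_0 = 11.2323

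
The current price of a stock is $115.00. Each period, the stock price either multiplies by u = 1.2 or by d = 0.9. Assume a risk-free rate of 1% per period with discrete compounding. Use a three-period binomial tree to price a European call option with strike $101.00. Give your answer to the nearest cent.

$21.20

Risk-neutral probability p = (1 + 0.01 − 0.9)/(1.2 − 0.9) = 0.1100/0.3000 = 0.3667
Terminal stock prices: S_uuu = 198.7, S_uud = 149, S_udd = 111.8, S_ddd = 83.84
Terminal payoffs (S − K): max(97.72, 0) = 97.72, max(48.04, 0) = 48.04, max(10.78, 0) = 10.78, max(-17.16, 0) = 0
Node uu (S = 165.6): V_uu = 1/1.01·[0.3667·97.7200 + 0.6333·48.0400] = 65.6000
Node ud (S = 124.2): V_ud = 1/1.01·[0.3667·48.0400 + 0.6333·10.7800] = 24.2000
Node dd (S = 93.15): V_dd = 1/1.01·[0.3667·10.7800 + 0.6333·0.0000] = 3.9135
Node u (S = 138): V_u = 1/1.01·[0.3667·65.6000 + 0.6333·24.2000] = 38.9901
Node d (S = 103.5): V_d = 1/1.01·[0.3667·24.2000 + 0.6333·3.9135] = 11.2395
Node 0 (S = 115): V_0 = 1/1.01·[0.3667·38.9901 + 0.6333·11.2395] = 21.2027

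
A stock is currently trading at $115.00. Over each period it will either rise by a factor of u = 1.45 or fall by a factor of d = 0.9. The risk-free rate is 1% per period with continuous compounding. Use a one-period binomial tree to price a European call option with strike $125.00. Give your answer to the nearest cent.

$8.27

Risk-neutral probability p = (e^0.01 − 0.9)/(1.45 − 0.9) = 0.1101/0.5500 = 0.2001
Terminal stock prices: S_u = 166.8, S_d = 103.5
Terminal payoffs (S − K): max(41.75, 0) = 41.75, max(-21.5, 0) = 0
Node 0 (S = 115): V_0 = e^(−0.01)·[0.2001·41.7500 + 0.7999·0.0000] = 8.2707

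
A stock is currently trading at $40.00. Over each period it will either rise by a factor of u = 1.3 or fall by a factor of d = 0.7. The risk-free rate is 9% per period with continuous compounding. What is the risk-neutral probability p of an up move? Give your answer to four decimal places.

p = 0.6570

Risk-neutral probability p = (e^0.09 − 0.7)/(1.3 − 0.7) = 0.3942/0.6000 = 0.6570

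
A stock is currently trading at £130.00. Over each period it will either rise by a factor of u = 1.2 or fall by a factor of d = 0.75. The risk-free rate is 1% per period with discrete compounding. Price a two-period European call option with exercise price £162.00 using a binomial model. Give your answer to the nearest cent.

£8.25

Risk-neutral probability p = (1 + 0.01 − 0.75)/(1.2 − 0.75) = 0.2600/0.4500 = 0.5778
Terminal stock prices: S_uu = 187.2, S_ud = 117, S_dd = 73.12
Terminal payoffs (S − K): max(25.2, 0) = 25.2, max(-45, 0) = 0, max(-88.88, 0) = 0
Node u (S = 156): V_u = 1/1.01·[0.5778·25.2000 + 0.4222·0.0000] = 14.4158
Node d (S = 97.5): V_d = 1/1.01·[0.5778·0.0000 + 0.4222·0.0000] = 0.0000
Node 0 (S = 130): V_0 = 1/1.01·[0.5778·14.4158 + 0.4222·0.0000] = 8.2467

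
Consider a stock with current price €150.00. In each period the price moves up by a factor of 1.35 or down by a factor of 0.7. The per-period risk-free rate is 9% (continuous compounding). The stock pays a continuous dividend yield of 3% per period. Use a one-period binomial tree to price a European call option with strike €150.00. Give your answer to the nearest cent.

Per-period risk-free factor R = e^0.09 = 1.0942; dividend-adjusted growth = e^(0.09−0.03) = 1.0618.
Risk-neutral probability p = (1.0618 − 0.7)/(1.35 − 0.7) = 0.3618/0.6500 = 0.5567
Terminal stock prices: S_u = 202.5, S_d = 105
Terminal payoffs (S − K): max(52.5, 0) = 52.5, max(-45, 0) = 0
Node 0 (S = 150): V_0 = e^(−0.09)·[0.5567·52.5000 + 0.4433·0.0000] = 26.7099

€26.71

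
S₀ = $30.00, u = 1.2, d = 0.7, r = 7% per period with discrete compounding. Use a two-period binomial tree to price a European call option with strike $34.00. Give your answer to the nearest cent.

$4.40

Risk-neutral probability p = (1 + 0.07 − 0.7)/(1.2 − 0.7) = 0.3700/0.5000 = 0.7400
Terminal stock prices: S_uu = 43.2, S_ud = 25.2, S_dd = 14.7
Terminal payoffs (S − K): max(9.2, 0) = 9.2, max(-8.8, 0) = 0, max(-19.3, 0) = 0
Node u (S = 36): V_u = 1/1.07·[0.7400·9.2000 + 0.2600·0.0000] = 6.3626
Node d (S = 21): V_d = 1/1.07·[0.7400·0.0000 + 0.2600·0.0000] = 0.0000
Node 0 (S = 30): V_0 = 1/1.07·[0.7400·6.3626 + 0.2600·0.0000] = 4.4003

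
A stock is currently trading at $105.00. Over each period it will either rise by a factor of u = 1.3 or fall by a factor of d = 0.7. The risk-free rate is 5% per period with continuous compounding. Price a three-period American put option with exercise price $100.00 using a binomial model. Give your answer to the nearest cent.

$13.32

Risk-neutral probability p = (e^0.05 − 0.7)/(1.3 − 0.7) = 0.3513/0.6000 = 0.5855
Terminal stock prices: S_uuu = 230.7, S_uud = 124.2, S_udd = 66.88, S_ddd = 36.01
Terminal payoffs (K − S): max(-130.7, 0) = 0, max(-24.22, 0) = 0, max(33.12, 0) = 33.12, max(63.99, 0) = 63.99
Node uu (S = 177.5): continuation = e^(−0.05)·[0.5855·0.0000 + 0.4145·0.0000] = 0.0000; exercise value = 0.0000 ≤ continuation, so V_uu = 0.0000
Node ud (S = 95.55): continuation = e^(−0.05)·[0.5855·0.0000 + 0.4145·33.1150] = 13.0583; exercise value = 4.4500 ≤ continuation, so V_ud = 13.0583
Node dd (S = 51.45): continuation = e^(−0.05)·[0.5855·33.1150 + 0.4145·63.9850] = 43.6729; exercise value = 48.5500 > continuation, so V_dd = 48.5500 (exercise)
Node u (S = 136.5): continuation = e^(−0.05)·[0.5855·0.0000 + 0.4145·13.0583] = 5.1493; exercise value = 0.0000 ≤ continuation, so V_u = 5.1493
Node d (S = 73.5): continuation = e^(−0.05)·[0.5855·13.0583 + 0.4145·48.5500] = 26.4169; exercise value = 26.5000 > continuation, so V_d = 26.5000 (exercise)
Node 0 (S = 105): continuation = e^(−0.05)·[0.5855·5.1493 + 0.4145·26.5000] = 13.3174; exercise value = 0.0000 ≤ continuation, so V_0 = 13.3174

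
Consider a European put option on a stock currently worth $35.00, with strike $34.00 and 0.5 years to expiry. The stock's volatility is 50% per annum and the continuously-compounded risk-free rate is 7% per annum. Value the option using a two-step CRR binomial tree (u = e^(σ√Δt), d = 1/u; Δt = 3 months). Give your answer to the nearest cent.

CRR parameters: u = e^(σ√Δt) = e^(0.5·√0.25) = 1.2840, d = 1/u = 0.7788
Per-period rate: rΔt = 0.07·0.25 = 0.0175, so R = e^0.0175 = 1.0177
Risk-neutral probability p = (e^0.0175 − 0.7788)/(1.2840 − 0.7788) = 0.2389/0.5052 = 0.4728
Terminal stock prices: S_uu = 57.71, S_ud = 35, S_dd = 21.23
Terminal payoffs (K − S): max(-23.71, 0) = 0, max(-1, 0) = 0, max(12.77, 0) = 12.77
Node u (S = 44.94): V_u = e^(−0.0175)·[0.4728·0.0000 + 0.5272·0.0000] = 0.0000
Node d (S = 27.26): V_d = e^(−0.0175)·[0.4728·0.0000 + 0.5272·12.7714] = 6.6167
Node 0 (S = 35): V_0 = e^(−0.0175)·[0.4728·0.0000 + 0.5272·6.6167] = 3.4280

$3.43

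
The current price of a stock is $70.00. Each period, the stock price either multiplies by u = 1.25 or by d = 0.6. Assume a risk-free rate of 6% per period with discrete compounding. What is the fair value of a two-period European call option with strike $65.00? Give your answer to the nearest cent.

Risk-neutral probability p = (1 + 0.06 − 0.6)/(1.25 − 0.6) = 0.4600/0.6500 = 0.7077
Terminal stock prices: S_uu = 109.4, S_ud = 52.5, S_dd = 25.2
Terminal payoffs (S − K): max(44.38, 0) = 44.38, max(-12.5, 0) = 0, max(-39.8, 0) = 0
Node u (S = 87.5): V_u = 1/1.06·[0.7077·44.3750 + 0.2923·0.0000] = 29.6263
Node d (S = 42): V_d = 1/1.06·[0.7077·0.0000 + 0.2923·0.0000] = 0.0000
Node 0 (S = 70): V_0 = 1/1.06·[0.7077·29.6263 + 0.2923·0.0000] = 19.7795

$19.78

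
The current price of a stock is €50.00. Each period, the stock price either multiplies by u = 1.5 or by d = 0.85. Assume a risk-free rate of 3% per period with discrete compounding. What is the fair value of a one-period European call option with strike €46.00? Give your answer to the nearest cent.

€7.80

Risk-neutral probability p = (1 + 0.03 − 0.85)/(1.5 − 0.85) = 0.1800/0.6500 = 0.2769
Terminal stock prices: S_u = 75, S_d = 42.5
Terminal payoffs (S − K): max(29, 0) = 29, max(-3.5, 0) = 0
Node 0 (S = 50): V_0 = 1/1.03·[0.2769·29.0000 + 0.7231·0.0000] = 7.7969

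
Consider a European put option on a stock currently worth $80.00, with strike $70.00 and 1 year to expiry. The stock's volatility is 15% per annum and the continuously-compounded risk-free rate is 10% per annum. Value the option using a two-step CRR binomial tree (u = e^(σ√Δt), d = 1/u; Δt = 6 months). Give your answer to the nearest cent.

CRR parameters: u = e^(σ√Δt) = e^(0.15·√0.5) = 1.1119, d = 1/u = 0.8994
Per-period rate: rΔt = 0.1·0.5 = 0.05, so R = e^0.05 = 1.0513
Risk-neutral probability p = (e^0.05 − 0.8994)/(1.1119 − 0.8994) = 0.1519/0.2125 = 0.7148
Terminal stock prices: S_uu = 98.9, S_ud = 80, S_dd = 64.71
Terminal payoffs (K − S): max(-28.9, 0) = 0, max(-10, 0) = 0, max(5.291, 0) = 5.291
Node u (S = 88.95): V_u = e^(−0.05)·[0.7148·0.0000 + 0.2852·0.0000] = 0.0000
Node d (S = 71.95): V_d = e^(−0.05)·[0.7148·0.0000 + 0.2852·5.2914] = 1.4358
Node 0 (S = 80): V_0 = e^(−0.05)·[0.7148·0.0000 + 0.2852·1.4358] = 0.3896

$0.39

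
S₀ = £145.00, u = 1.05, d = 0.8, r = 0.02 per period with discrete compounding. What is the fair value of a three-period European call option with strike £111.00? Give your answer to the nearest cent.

Risk-neutral probability p = (1 + 0.02 − 0.8)/(1.05 − 0.8) = 0.2200/0.2500 = 0.8800
Terminal stock prices: S_uuu = 167.9, S_uud = 127.9, S_udd = 97.44, S_ddd = 74.24
Terminal payoffs (S − K): max(56.86, 0) = 56.86, max(16.89, 0) = 16.89, max(-13.56, 0) = 0, max(-36.76, 0) = 0
Node uu (S = 159.9): V_uu = 1/1.02·[0.8800·56.8556 + 0.1200·16.8900] = 51.0390
Node ud (S = 121.8): V_ud = 1/1.02·[0.8800·16.8900 + 0.1200·0.0000] = 14.5718
Node dd (S = 92.8): V_dd = 1/1.02·[0.8800·0.0000 + 0.1200·0.0000] = 0.0000
Node u (S = 152.2): V_u = 1/1.02·[0.8800·51.0390 + 0.1200·14.5718] = 45.7479
Node d (S = 116): V_d = 1/1.02·[0.8800·14.5718 + 0.1200·0.0000] = 12.5717
Node 0 (S = 145): V_0 = 1/1.02·[0.8800·45.7479 + 0.1200·12.5717] = 40.9478

£40.95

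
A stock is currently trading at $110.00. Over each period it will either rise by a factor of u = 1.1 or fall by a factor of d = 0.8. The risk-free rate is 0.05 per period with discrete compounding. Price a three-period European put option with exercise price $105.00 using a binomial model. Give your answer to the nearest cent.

Risk-neutral probability p = (1 + 0.05 − 0.8)/(1.1 − 0.8) = 0.2500/0.3000 = 0.8333
Terminal stock prices: S_uuu = 146.4, S_uud = 106.5, S_udd = 77.44, S_ddd = 56.32
Terminal payoffs (K − S): max(-41.41, 0) = 0, max(-1.48, 0) = 0, max(27.56, 0) = 27.56, max(48.68, 0) = 48.68
Node uu (S = 133.1): V_uu = 1/1.05·[0.8333·0.0000 + 0.1667·0.0000] = 0.0000
Node ud (S = 96.8): V_ud = 1/1.05·[0.8333·0.0000 + 0.1667·27.5600] = 4.3746
Node dd (S = 70.4): V_dd = 1/1.05·[0.8333·27.5600 + 0.1667·48.6800] = 29.6000
Node u (S = 121): V_u = 1/1.05·[0.8333·0.0000 + 0.1667·4.3746] = 0.6944
Node d (S = 88): V_d = 1/1.05·[0.8333·4.3746 + 0.1667·29.6000] = 8.1703
Node 0 (S = 110): V_0 = 1/1.05·[0.8333·0.6944 + 0.1667·8.1703] = 1.8480

$1.85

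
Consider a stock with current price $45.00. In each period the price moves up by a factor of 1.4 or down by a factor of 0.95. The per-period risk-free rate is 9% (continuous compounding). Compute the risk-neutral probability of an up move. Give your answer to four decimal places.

p = 0.3204

Risk-neutral probability p = (e^0.09 − 0.95)/(1.4 − 0.95) = 0.1442/0.4500 = 0.3204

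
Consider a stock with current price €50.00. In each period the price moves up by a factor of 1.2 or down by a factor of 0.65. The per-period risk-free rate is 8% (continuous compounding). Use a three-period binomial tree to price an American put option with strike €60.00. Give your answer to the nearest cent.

Risk-neutral probability p = (e^0.08 − 0.65)/(1.2 − 0.65) = 0.4333/0.5500 = 0.7878
Terminal stock prices: S_uuu = 86.4, S_uud = 46.8, S_udd = 25.35, S_ddd = 13.73
Terminal payoffs (K − S): max(-26.4, 0) = 0, max(13.2, 0) = 13.2, max(34.65, 0) = 34.65, max(46.27, 0) = 46.27
Node uu (S = 72): continuation = e^(−0.08)·[0.7878·0.0000 + 0.2122·13.2000] = 2.5858; exercise value = 0.0000 ≤ continuation, so V_uu = 2.5858
Node ud (S = 39): continuation = e^(−0.08)·[0.7878·13.2000 + 0.2122·34.6500] = 16.3870; exercise value = 21.0000 > continuation, so V_ud = 21.0000 (exercise)
Node dd (S = 21.13): continuation = e^(−0.08)·[0.7878·34.6500 + 0.2122·46.2687] = 34.2620; exercise value = 38.8750 > continuation, so V_dd = 38.8750 (exercise)
Node u (S = 60): continuation = e^(−0.08)·[0.7878·2.5858 + 0.2122·21.0000] = 5.9941; exercise value = 0.0000 ≤ continuation, so V_u = 5.9941
Node d (S = 32.5): continuation = e^(−0.08)·[0.7878·21.0000 + 0.2122·38.8750] = 22.8870; exercise value = 27.5000 > continuation, so V_d = 27.5000 (exercise)
Node 0 (S = 50): continuation = e^(−0.08)·[0.7878·5.9941 + 0.2122·27.5000] = 9.7461; exercise value = 10.0000 > continuation, so V_0 = 10.0000 (exercise)

€10.00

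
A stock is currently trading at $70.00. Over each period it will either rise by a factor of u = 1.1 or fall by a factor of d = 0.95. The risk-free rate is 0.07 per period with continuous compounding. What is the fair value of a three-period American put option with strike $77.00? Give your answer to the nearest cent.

Risk-neutral probability p = (e^0.07 − 0.95)/(1.1 − 0.95) = 0.1225/0.1500 = 0.8167
Terminal stock prices: S_uuu = 93.17, S_uud = 80.47, S_udd = 69.49, S_ddd = 60.02
Terminal payoffs (K − S): max(-16.17, 0) = 0, max(-3.465, 0) = 0, max(7.508, 0) = 7.508, max(16.98, 0) = 16.98
Node uu (S = 84.7): continuation = e^(−0.07)·[0.8167·0.0000 + 0.1833·0.0000] = 0.0000; exercise value = 0.0000 ≤ continuation, so V_uu = 0.0000
Node ud (S = 73.15): continuation = e^(−0.07)·[0.8167·0.0000 + 0.1833·7.5075] = 1.2829; exercise value = 3.8500 > continuation, so V_ud = 3.8500 (exercise)
Node dd (S = 63.17): continuation = e^(−0.07)·[0.8167·7.5075 + 0.1833·16.9838] = 8.6193; exercise value = 13.8250 > continuation, so V_dd = 13.8250 (exercise)
Node u (S = 77): continuation = e^(−0.07)·[0.8167·0.0000 + 0.1833·3.8500] = 0.6579; exercise value = 0.0000 ≤ continuation, so V_u = 0.6579
Node d (S = 66.5): continuation = e^(−0.07)·[0.8167·3.8500 + 0.1833·13.8250] = 5.2943; exercise value = 10.5000 > continuation, so V_d = 10.5000 (exercise)
Node 0 (S = 70): continuation = e^(−0.07)·[0.8167·0.6579 + 0.1833·10.5000] = 2.2953; exercise value = 7.0000 > continuation, so V_0 = 7.0000 (exercise)

$7.00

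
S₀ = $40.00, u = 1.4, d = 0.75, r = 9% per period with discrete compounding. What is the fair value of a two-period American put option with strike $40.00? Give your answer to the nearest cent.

Risk-neutral probability p = (1 + 0.09 − 0.75)/(1.4 − 0.75) = 0.3400/0.6500 = 0.5231
Terminal stock prices: S_uu = 78.4, S_ud = 42, S_dd = 22.5
Terminal payoffs (K − S): max(-38.4, 0) = 0, max(-2, 0) = 0, max(17.5, 0) = 17.5
Node u (S = 56): continuation = 1/1.09·[0.5231·0.0000 + 0.4769·0.0000] = 0.0000; exercise value = 0.0000 ≤ continuation, so V_u = 0.0000
Node d (S = 30): continuation = 1/1.09·[0.5231·0.0000 + 0.4769·17.5000] = 7.6570; exercise value = 10.0000 > continuation, so V_d = 10.0000 (exercise)
Node 0 (S = 40): continuation = 1/1.09·[0.5231·0.0000 + 0.4769·10.0000] = 4.3754; exercise value = 0.0000 ≤ continuation, so V_0 = 4.3754

$4.38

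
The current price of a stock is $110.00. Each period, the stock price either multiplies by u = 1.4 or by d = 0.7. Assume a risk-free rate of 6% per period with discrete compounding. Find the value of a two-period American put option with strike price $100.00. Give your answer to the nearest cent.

Risk-neutral probability p = (1 + 0.06 − 0.7)/(1.4 − 0.7) = 0.3600/0.7000 = 0.5143
Terminal stock prices: S_uu = 215.6, S_ud = 107.8, S_dd = 53.9
Terminal payoffs (K − S): max(-115.6, 0) = 0, max(-7.8, 0) = 0, max(46.1, 0) = 46.1
Node u (S = 154): continuation = 1/1.06·[0.5143·0.0000 + 0.4857·0.0000] = 0.0000; exercise value = 0.0000 ≤ continuation, so V_u = 0.0000
Node d (S = 77): continuation = 1/1.06·[0.5143·0.0000 + 0.4857·46.1000] = 21.1240; exercise value = 23.0000 > continuation, so V_d = 23.0000 (exercise)
Node 0 (S = 110): continuation = 1/1.06·[0.5143·0.0000 + 0.4857·23.0000] = 10.5391; exercise value = 0.0000 ≤ continuation, so V_0 = 10.5391

$10.54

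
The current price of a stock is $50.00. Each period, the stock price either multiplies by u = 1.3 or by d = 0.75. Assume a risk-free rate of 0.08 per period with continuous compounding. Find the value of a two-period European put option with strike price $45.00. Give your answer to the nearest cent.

$2.23

Risk-neutral probability p = (e^0.08 − 0.75)/(1.3 − 0.75) = 0.3333/0.5500 = 0.6060
Terminal stock prices: S_uu = 84.5, S_ud = 48.75, S_dd = 28.12
Terminal payoffs (K − S): max(-39.5, 0) = 0, max(-3.75, 0) = 0, max(16.88, 0) = 16.88
Node u (S = 65): V_u = e^(−0.08)·[0.6060·0.0000 + 0.3940·0.0000] = 0.0000
Node d (S = 37.5): V_d = e^(−0.08)·[0.6060·0.0000 + 0.3940·16.8750] = 6.1379
Node 0 (S = 50): V_0 = e^(−0.08)·[0.6060·0.0000 + 0.3940·6.1379] = 2.2325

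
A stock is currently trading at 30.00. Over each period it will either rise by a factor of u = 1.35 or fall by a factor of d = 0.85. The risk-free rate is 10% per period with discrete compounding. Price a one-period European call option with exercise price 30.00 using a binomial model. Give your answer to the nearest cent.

Risk-neutral probability p = (1 + 0.1 − 0.85)/(1.35 − 0.85) = 0.2500/0.5000 = 0.5000
Terminal stock prices: S_u = 40.5, S_d = 25.5
Terminal payoffs (S − K): max(10.5, 0) = 10.5, max(-4.5, 0) = 0
Node 0 (S = 30): V_0 = 1/1.1·[0.5000·10.5000 + 0.5000·0.0000] = 4.7727

4.77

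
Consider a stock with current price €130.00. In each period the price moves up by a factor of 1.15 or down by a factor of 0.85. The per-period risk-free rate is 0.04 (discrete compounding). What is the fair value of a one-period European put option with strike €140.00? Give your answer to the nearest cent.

Risk-neutral probability p = (1 + 0.04 − 0.85)/(1.15 − 0.85) = 0.1900/0.3000 = 0.6333
Terminal stock prices: S_u = 149.5, S_d = 110.5
Terminal payoffs (K − S): max(-9.5, 0) = 0, max(29.5, 0) = 29.5
Node 0 (S = 130): V_0 = 1/1.04·[0.6333·0.0000 + 0.3667·29.5000] = 10.4006

€10.40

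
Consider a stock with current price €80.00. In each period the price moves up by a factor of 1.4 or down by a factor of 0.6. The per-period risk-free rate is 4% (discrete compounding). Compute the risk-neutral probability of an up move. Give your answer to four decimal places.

p = 0.5500

Risk-neutral probability p = (1 + 0.04 − 0.6)/(1.4 − 0.6) = 0.4400/0.8000 = 0.5500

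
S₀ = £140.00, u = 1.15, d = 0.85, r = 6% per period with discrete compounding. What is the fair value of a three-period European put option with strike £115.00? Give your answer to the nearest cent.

£0.66

Risk-neutral probability p = (1 + 0.06 − 0.85)/(1.15 − 0.85) = 0.2100/0.3000 = 0.7000
Terminal stock prices: S_uuu = 212.9, S_uud = 157.4, S_udd = 116.3, S_ddd = 85.98
Terminal payoffs (K − S): max(-97.92, 0) = 0, max(-42.38, 0) = 0, max(-1.322, 0) = 0, max(29.02, 0) = 29.02
Node uu (S = 185.1): V_uu = 1/1.06·[0.7000·0.0000 + 0.3000·0.0000] = 0.0000
Node ud (S = 136.8): V_ud = 1/1.06·[0.7000·0.0000 + 0.3000·0.0000] = 0.0000
Node dd (S = 101.1): V_dd = 1/1.06·[0.7000·0.0000 + 0.3000·29.0225] = 8.2139
Node u (S = 161): V_u = 1/1.06·[0.7000·0.0000 + 0.3000·0.0000] = 0.0000
Node d (S = 119): V_d = 1/1.06·[0.7000·0.0000 + 0.3000·8.2139] = 2.3247
Node 0 (S = 140): V_0 = 1/1.06·[0.7000·0.0000 + 0.3000·2.3247] = 0.6579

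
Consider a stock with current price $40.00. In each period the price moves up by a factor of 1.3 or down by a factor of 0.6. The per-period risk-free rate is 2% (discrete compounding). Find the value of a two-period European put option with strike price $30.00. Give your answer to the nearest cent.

$2.40

Risk-neutral probability p = (1 + 0.02 − 0.6)/(1.3 − 0.6) = 0.4200/0.7000 = 0.6000
Terminal stock prices: S_uu = 67.6, S_ud = 31.2, S_dd = 14.4
Terminal payoffs (K − S): max(-37.6, 0) = 0, max(-1.2, 0) = 0, max(15.6, 0) = 15.6
Node u (S = 52): V_u = 1/1.02·[0.6000·0.0000 + 0.4000·0.0000] = 0.0000
Node d (S = 24): V_d = 1/1.02·[0.6000·0.0000 + 0.4000·15.6000] = 6.1176
Node 0 (S = 40): V_0 = 1/1.02·[0.6000·0.0000 + 0.4000·6.1176] = 2.3991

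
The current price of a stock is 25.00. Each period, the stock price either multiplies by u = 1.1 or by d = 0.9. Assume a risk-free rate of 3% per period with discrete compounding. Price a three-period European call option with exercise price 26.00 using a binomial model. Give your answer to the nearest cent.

Risk-neutral probability p = (1 + 0.03 − 0.9)/(1.1 − 0.9) = 0.1300/0.2000 = 0.6500
Terminal stock prices: S_uuu = 33.28, S_uud = 27.23, S_udd = 22.28, S_ddd = 18.23
Terminal payoffs (S − K): max(7.275, 0) = 7.275, max(1.225, 0) = 1.225, max(-3.725, 0) = 0, max(-7.775, 0) = 0
Node uu (S = 30.25): V_uu = 1/1.03·[0.6500·7.2750 + 0.3500·1.2250] = 5.0073
Node ud (S = 24.75): V_ud = 1/1.03·[0.6500·1.2250 + 0.3500·0.0000] = 0.7731
Node dd (S = 20.25): V_dd = 1/1.03·[0.6500·0.0000 + 0.3500·0.0000] = 0.0000
Node u (S = 27.5): V_u = 1/1.03·[0.6500·5.0073 + 0.3500·0.7731] = 3.4226
Node d (S = 22.5): V_d = 1/1.03·[0.6500·0.7731 + 0.3500·0.0000] = 0.4879
Node 0 (S = 25): V_0 = 1/1.03·[0.6500·3.4226 + 0.3500·0.4879] = 2.3257

2.33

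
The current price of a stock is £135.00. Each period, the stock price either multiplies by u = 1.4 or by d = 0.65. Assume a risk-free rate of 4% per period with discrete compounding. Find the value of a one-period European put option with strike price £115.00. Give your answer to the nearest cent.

£12.58

Risk-neutral probability p = (1 + 0.04 − 0.65)/(1.4 − 0.65) = 0.3900/0.7500 = 0.5200
Terminal stock prices: S_u = 189, S_d = 87.75
Terminal payoffs (K − S): max(-74, 0) = 0, max(27.25, 0) = 27.25
Node 0 (S = 135): V_0 = 1/1.04·[0.5200·0.0000 + 0.4800·27.2500] = 12.5769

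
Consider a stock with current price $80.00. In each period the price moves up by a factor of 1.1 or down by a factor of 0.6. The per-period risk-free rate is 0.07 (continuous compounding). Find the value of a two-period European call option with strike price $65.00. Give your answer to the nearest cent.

$24.69

Risk-neutral probability p = (e^0.07 − 0.6)/(1.1 − 0.6) = 0.4725/0.5000 = 0.9450
Terminal stock prices: S_uu = 96.8, S_ud = 52.8, S_dd = 28.8
Terminal payoffs (S − K): max(31.8, 0) = 31.8, max(-12.2, 0) = 0, max(-36.2, 0) = 0
Node u (S = 88): V_u = e^(−0.07)·[0.9450·31.8000 + 0.0550·0.0000] = 28.0199
Node d (S = 48): V_d = e^(−0.07)·[0.9450·0.0000 + 0.0550·0.0000] = 0.0000
Node 0 (S = 80): V_0 = e^(−0.07)·[0.9450·28.0199 + 0.0550·0.0000] = 24.6891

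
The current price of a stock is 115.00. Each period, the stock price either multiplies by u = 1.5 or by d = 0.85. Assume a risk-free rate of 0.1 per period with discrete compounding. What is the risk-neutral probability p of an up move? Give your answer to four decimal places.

Risk-neutral probability p = (1 + 0.1 − 0.85)/(1.5 − 0.85) = 0.2500/0.6500 = 0.3846

p = 0.3846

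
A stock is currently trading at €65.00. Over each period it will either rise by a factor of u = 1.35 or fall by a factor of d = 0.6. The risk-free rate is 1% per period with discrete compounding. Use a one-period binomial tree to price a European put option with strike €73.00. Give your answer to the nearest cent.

€15.26

Risk-neutral probability p = (1 + 0.01 − 0.6)/(1.35 − 0.6) = 0.4100/0.7500 = 0.5467
Terminal stock prices: S_u = 87.75, S_d = 39
Terminal payoffs (K − S): max(-14.75, 0) = 0, max(34, 0) = 34
Node 0 (S = 65): V_0 = 1/1.01·[0.5467·0.0000 + 0.4533·34.0000] = 15.2607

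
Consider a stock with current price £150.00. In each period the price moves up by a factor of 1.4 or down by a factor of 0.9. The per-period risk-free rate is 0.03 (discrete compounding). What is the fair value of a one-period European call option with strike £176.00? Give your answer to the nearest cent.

Risk-neutral probability p = (1 + 0.03 − 0.9)/(1.4 − 0.9) = 0.1300/0.5000 = 0.2600
Terminal stock prices: S_u = 210, S_d = 135
Terminal payoffs (S − K): max(34, 0) = 34, max(-41, 0) = 0
Node 0 (S = 150): V_0 = 1/1.03·[0.2600·34.0000 + 0.7400·0.0000] = 8.5825

£8.58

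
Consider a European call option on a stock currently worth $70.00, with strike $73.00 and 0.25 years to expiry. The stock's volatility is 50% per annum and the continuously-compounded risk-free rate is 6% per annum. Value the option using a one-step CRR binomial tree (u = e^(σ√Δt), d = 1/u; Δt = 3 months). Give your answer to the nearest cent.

$7.78

CRR parameters: u = e^(σ√Δt) = e^(0.5·√0.25) = 1.2840, d = 1/u = 0.7788
Per-period rate: rΔt = 0.06·0.25 = 0.015, so R = e^0.015 = 1.0151
Risk-neutral probability p = (e^0.015 − 0.7788)/(1.2840 − 0.7788) = 0.2363/0.5052 = 0.4677
Terminal stock prices: S_u = 89.88, S_d = 54.52
Terminal payoffs (S − K): max(16.88, 0) = 16.88, max(-18.48, 0) = 0
Node 0 (S = 70): V_0 = e^(−0.015)·[0.4677·16.8818 + 0.5323·0.0000] = 7.7787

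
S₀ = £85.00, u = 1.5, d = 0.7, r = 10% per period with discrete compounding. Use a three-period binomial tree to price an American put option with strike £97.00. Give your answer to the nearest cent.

£20.29

Risk-neutral probability p = (1 + 0.1 − 0.7)/(1.5 − 0.7) = 0.4000/0.8000 = 0.5000
Terminal stock prices: S_uuu = 286.9, S_uud = 133.9, S_udd = 62.47, S_ddd = 29.15
Terminal payoffs (K − S): max(-189.9, 0) = 0, max(-36.88, 0) = 0, max(34.53, 0) = 34.53, max(67.84, 0) = 67.84
Node uu (S = 191.2): continuation = 1/1.1·[0.5000·0.0000 + 0.5000·0.0000] = 0.0000; exercise value = 0.0000 ≤ continuation, so V_uu = 0.0000
Node ud (S = 89.25): continuation = 1/1.1·[0.5000·0.0000 + 0.5000·34.5250] = 15.6932; exercise value = 7.7500 ≤ continuation, so V_ud = 15.6932
Node dd (S = 41.65): continuation = 1/1.1·[0.5000·34.5250 + 0.5000·67.8450] = 46.5318; exercise value = 55.3500 > continuation, so V_dd = 55.3500 (exercise)
Node u (S = 127.5): continuation = 1/1.1·[0.5000·0.0000 + 0.5000·15.6932] = 7.1333; exercise value = 0.0000 ≤ continuation, so V_u = 7.1333
Node d (S = 59.5): continuation = 1/1.1·[0.5000·15.6932 + 0.5000·55.3500] = 32.2924; exercise value = 37.5000 > continuation, so V_d = 37.5000 (exercise)
Node 0 (S = 85): continuation = 1/1.1·[0.5000·7.1333 + 0.5000·37.5000] = 20.2878; exercise value = 12.0000 ≤ continuation, so V_0 = 20.2878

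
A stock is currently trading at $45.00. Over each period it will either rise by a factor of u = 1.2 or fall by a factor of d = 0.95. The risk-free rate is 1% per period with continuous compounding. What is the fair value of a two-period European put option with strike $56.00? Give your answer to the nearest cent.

$10.39

Risk-neutral probability p = (e^0.01 − 0.95)/(1.2 − 0.95) = 0.0601/0.2500 = 0.2402
Terminal stock prices: S_uu = 64.8, S_ud = 51.3, S_dd = 40.61
Terminal payoffs (K − S): max(-8.8, 0) = 0, max(4.7, 0) = 4.7, max(15.39, 0) = 15.39
Node u (S = 54): V_u = e^(−0.01)·[0.2402·0.0000 + 0.7598·4.7000] = 3.5355
Node d (S = 42.75): V_d = e^(−0.01)·[0.2402·4.7000 + 0.7598·15.3875] = 12.6928
Node 0 (S = 45): V_0 = e^(−0.01)·[0.2402·3.5355 + 0.7598·12.6928] = 10.3888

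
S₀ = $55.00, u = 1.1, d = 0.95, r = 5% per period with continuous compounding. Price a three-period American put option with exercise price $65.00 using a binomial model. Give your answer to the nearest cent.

$10.00

Risk-neutral probability p = (e^0.05 − 0.95)/(1.1 − 0.95) = 0.1013/0.1500 = 0.6751
Terminal stock prices: S_uuu = 73.21, S_uud = 63.22, S_udd = 54.6, S_ddd = 47.16
Terminal payoffs (K − S): max(-8.205, 0) = 0, max(1.777, 0) = 1.777, max(10.4, 0) = 10.4, max(17.84, 0) = 17.84
Node uu (S = 66.55): continuation = e^(−0.05)·[0.6751·0.0000 + 0.3249·1.7775] = 0.5493; exercise value = 0.0000 ≤ continuation, so V_uu = 0.5493
Node ud (S = 57.48): continuation = e^(−0.05)·[0.6751·1.7775 + 0.3249·10.3987] = 4.3549; exercise value = 7.5250 > continuation, so V_ud = 7.5250 (exercise)
Node dd (S = 49.64): continuation = e^(−0.05)·[0.6751·10.3987 + 0.3249·17.8444] = 12.1924; exercise value = 15.3625 > continuation, so V_dd = 15.3625 (exercise)
Node u (S = 60.5): continuation = e^(−0.05)·[0.6751·0.5493 + 0.3249·7.5250] = 2.6781; exercise value = 4.5000 > continuation, so V_u = 4.5000 (exercise)
Node d (S = 52.25): continuation = e^(−0.05)·[0.6751·7.5250 + 0.3249·15.3625] = 9.5799; exercise value = 12.7500 > continuation, so V_d = 12.7500 (exercise)
Node 0 (S = 55): continuation = e^(−0.05)·[0.6751·4.5000 + 0.3249·12.7500] = 6.8299; exercise value = 10.0000 > continuation, so V_0 = 10.0000 (exercise)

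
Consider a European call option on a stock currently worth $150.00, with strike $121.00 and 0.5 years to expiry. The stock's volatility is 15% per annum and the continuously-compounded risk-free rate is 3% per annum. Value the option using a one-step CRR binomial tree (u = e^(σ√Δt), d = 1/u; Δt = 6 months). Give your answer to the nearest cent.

CRR parameters: u = e^(σ√Δt) = e^(0.15·√0.5) = 1.1119, d = 1/u = 0.8994
Per-period rate: rΔt = 0.03·0.5 = 0.015, so R = e^0.015 = 1.0151
Risk-neutral probability p = (e^0.015 − 0.8994)/(1.1119 − 0.8994) = 0.1157/0.2125 = 0.5446
Terminal stock prices: S_u = 166.8, S_d = 134.9
Terminal payoffs (S − K): max(45.78, 0) = 45.78, max(13.9, 0) = 13.9
Node 0 (S = 150): V_0 = e^(−0.015)·[0.5446·45.7843 + 0.4554·13.9048] = 30.8015

$30.80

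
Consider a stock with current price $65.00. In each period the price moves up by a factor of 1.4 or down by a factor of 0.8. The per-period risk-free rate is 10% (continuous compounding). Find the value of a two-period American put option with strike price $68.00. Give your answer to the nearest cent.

$7.11

Risk-neutral probability p = (e^0.1 − 0.8)/(1.4 − 0.8) = 0.3052/0.6000 = 0.5086
Terminal stock prices: S_uu = 127.4, S_ud = 72.8, S_dd = 41.6
Terminal payoffs (K − S): max(-59.4, 0) = 0, max(-4.8, 0) = 0, max(26.4, 0) = 26.4
Node u (S = 91): continuation = e^(−0.1)·[0.5086·0.0000 + 0.4914·0.0000] = 0.0000; exercise value = 0.0000 ≤ continuation, so V_u = 0.0000
Node d (S = 52): continuation = e^(−0.1)·[0.5086·0.0000 + 0.4914·26.4000] = 11.7380; exercise value = 16.0000 > continuation, so V_d = 16.0000 (exercise)
Node 0 (S = 65): continuation = e^(−0.1)·[0.5086·0.0000 + 0.4914·16.0000] = 7.1139; exercise value = 3.0000 ≤ continuation, so V_0 = 7.1139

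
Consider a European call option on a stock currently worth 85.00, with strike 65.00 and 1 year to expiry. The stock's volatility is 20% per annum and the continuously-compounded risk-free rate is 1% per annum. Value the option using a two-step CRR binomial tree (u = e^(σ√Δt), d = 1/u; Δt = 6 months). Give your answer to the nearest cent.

CRR parameters: u = e^(σ√Δt) = e^(0.2·√0.5) = 1.1519, d = 1/u = 0.8681
Per-period rate: rΔt = 0.01·0.5 = 0.005, so R = e^0.005 = 1.0050
Risk-neutral probability p = (e^0.005 − 0.8681)/(1.1519 − 0.8681) = 0.1369/0.2838 = 0.4824
Terminal stock prices: S_uu = 112.8, S_ud = 85, S_dd = 64.06
Terminal payoffs (S − K): max(47.79, 0) = 47.79, max(20, 0) = 20, max(-0.9407, 0) = 0
Node u (S = 97.91): V_u = e^(−0.005)·[0.4824·47.7862 + 0.5176·20.0000] = 33.2365
Node d (S = 73.79): V_d = e^(−0.005)·[0.4824·20.0000 + 0.5176·0.0000] = 9.5992
Node 0 (S = 85): V_0 = e^(−0.005)·[0.4824·33.2365 + 0.5176·9.5992] = 20.8963

20.90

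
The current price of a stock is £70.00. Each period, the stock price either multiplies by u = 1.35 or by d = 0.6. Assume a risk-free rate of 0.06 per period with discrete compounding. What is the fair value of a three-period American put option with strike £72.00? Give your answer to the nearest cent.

Risk-neutral probability p = (1 + 0.06 − 0.6)/(1.35 − 0.6) = 0.4600/0.7500 = 0.6133
Terminal stock prices: S_uuu = 172.2, S_uud = 76.55, S_udd = 34.02, S_ddd = 15.12
Terminal payoffs (K − S): max(-100.2, 0) = 0, max(-4.545, 0) = 0, max(37.98, 0) = 37.98, max(56.88, 0) = 56.88
Node uu (S = 127.6): continuation = 1/1.06·[0.6133·0.0000 + 0.3867·0.0000] = 0.0000; exercise value = 0.0000 ≤ continuation, so V_uu = 0.0000
Node ud (S = 56.7): continuation = 1/1.06·[0.6133·0.0000 + 0.3867·37.9800] = 13.8543; exercise value = 15.3000 > continuation, so V_ud = 15.3000 (exercise)
Node dd (S = 25.2): continuation = 1/1.06·[0.6133·37.9800 + 0.3867·56.8800] = 42.7245; exercise value = 46.8000 > continuation, so V_dd = 46.8000 (exercise)
Node u (S = 94.5): continuation = 1/1.06·[0.6133·0.0000 + 0.3867·15.3000] = 5.5811; exercise value = 0.0000 ≤ continuation, so V_u = 5.5811
Node d (S = 42): continuation = 1/1.06·[0.6133·15.3000 + 0.3867·46.8000] = 25.9245; exercise value = 30.0000 > continuation, so V_d = 30.0000 (exercise)
Node 0 (S = 70): continuation = 1/1.06·[0.6133·5.5811 + 0.3867·30.0000] = 14.1727; exercise value = 2.0000 ≤ continuation, so V_0 = 14.1727

£14.17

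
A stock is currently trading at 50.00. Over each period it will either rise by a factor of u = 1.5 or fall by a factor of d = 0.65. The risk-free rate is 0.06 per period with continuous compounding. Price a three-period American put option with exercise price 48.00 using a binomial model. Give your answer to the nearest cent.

9.84

Risk-neutral probability p = (e^0.06 − 0.65)/(1.5 − 0.65) = 0.4118/0.8500 = 0.4845
Terminal stock prices: S_uuu = 168.8, S_uud = 73.12, S_udd = 31.69, S_ddd = 13.73
Terminal payoffs (K − S): max(-120.8, 0) = 0, max(-25.12, 0) = 0, max(16.31, 0) = 16.31, max(34.27, 0) = 34.27
Node uu (S = 112.5): continuation = e^(−0.06)·[0.4845·0.0000 + 0.5155·0.0000] = 0.0000; exercise value = 0.0000 ≤ continuation, so V_uu = 0.0000
Node ud (S = 48.75): continuation = e^(−0.06)·[0.4845·0.0000 + 0.5155·16.3125] = 7.9192; exercise value = 0.0000 ≤ continuation, so V_ud = 7.9192
Node dd (S = 21.13): continuation = e^(−0.06)·[0.4845·16.3125 + 0.5155·34.2687] = 24.0797; exercise value = 26.8750 > continuation, so V_dd = 26.8750 (exercise)
Node u (S = 75): continuation = e^(−0.06)·[0.4845·0.0000 + 0.5155·7.9192] = 3.8445; exercise value = 0.0000 ≤ continuation, so V_u = 3.8445
Node d (S = 32.5): continuation = e^(−0.06)·[0.4845·7.9192 + 0.5155·26.8750] = 16.6604; exercise value = 15.5000 ≤ continuation, so V_d = 16.6604
Node 0 (S = 50): continuation = e^(−0.06)·[0.4845·3.8445 + 0.5155·16.6604] = 9.8423; exercise value = 0.0000 ≤ continuation, so V_0 = 9.8423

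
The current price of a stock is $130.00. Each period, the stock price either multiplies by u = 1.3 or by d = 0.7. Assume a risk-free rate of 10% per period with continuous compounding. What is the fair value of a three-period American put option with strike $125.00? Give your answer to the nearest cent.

Risk-neutral probability p = (e^0.1 − 0.7)/(1.3 − 0.7) = 0.4052/0.6000 = 0.6753
Terminal stock prices: S_uuu = 285.6, S_uud = 153.8, S_udd = 82.81, S_ddd = 44.59
Terminal payoffs (K − S): max(-160.6, 0) = 0, max(-28.79, 0) = 0, max(42.19, 0) = 42.19, max(80.41, 0) = 80.41
Node uu (S = 219.7): continuation = e^(−0.1)·[0.6753·0.0000 + 0.3247·0.0000] = 0.0000; exercise value = 0.0000 ≤ continuation, so V_uu = 0.0000
Node ud (S = 118.3): continuation = e^(−0.1)·[0.6753·0.0000 + 0.3247·42.1900] = 12.3960; exercise value = 6.7000 ≤ continuation, so V_ud = 12.3960
Node dd (S = 63.7): continuation = e^(−0.1)·[0.6753·42.1900 + 0.3247·80.4100] = 49.4047; exercise value = 61.3000 > continuation, so V_dd = 61.3000 (exercise)
Node u (S = 169): continuation = e^(−0.1)·[0.6753·0.0000 + 0.3247·12.3960] = 3.6421; exercise value = 0.0000 ≤ continuation, so V_u = 3.6421
Node d (S = 91): continuation = e^(−0.1)·[0.6753·12.3960 + 0.3247·61.3000] = 25.5851; exercise value = 34.0000 > continuation, so V_d = 34.0000 (exercise)
Node 0 (S = 130): continuation = e^(−0.1)·[0.6753·3.6421 + 0.3247·34.0000] = 12.2151; exercise value = 0.0000 ≤ continuation, so V_0 = 12.2151

$12.22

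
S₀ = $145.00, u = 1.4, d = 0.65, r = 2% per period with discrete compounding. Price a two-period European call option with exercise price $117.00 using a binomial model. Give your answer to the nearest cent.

$46.30

Risk-neutral probability p = (1 + 0.02 − 0.65)/(1.4 − 0.65) = 0.3700/0.7500 = 0.4933
Terminal stock prices: S_uu = 284.2, S_ud = 132, S_dd = 61.26
Terminal payoffs (S − K): max(167.2, 0) = 167.2, max(14.95, 0) = 14.95, max(-55.74, 0) = 0
Node u (S = 203): V_u = 1/1.02·[0.4933·167.2000 + 0.5067·14.9500] = 88.2941
Node d (S = 94.25): V_d = 1/1.02·[0.4933·14.9500 + 0.5067·0.0000] = 7.2307
Node 0 (S = 145): V_0 = 1/1.02·[0.4933·88.2941 + 0.5067·7.2307] = 46.2961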